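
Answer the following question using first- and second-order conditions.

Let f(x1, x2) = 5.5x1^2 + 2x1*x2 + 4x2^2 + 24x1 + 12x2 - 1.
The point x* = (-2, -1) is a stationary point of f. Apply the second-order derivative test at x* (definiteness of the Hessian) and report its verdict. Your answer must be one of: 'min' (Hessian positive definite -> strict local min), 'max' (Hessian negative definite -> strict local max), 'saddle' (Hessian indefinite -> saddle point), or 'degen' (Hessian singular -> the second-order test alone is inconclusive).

Compute the Hessian H = grad^2 f:
  H = [[11, 2], [2, 8]]
Verify stationarity: grad f(x*) = H x* + g = (0, 0).
Eigenvalues of H: 7, 12.
Both eigenvalues > 0, so H is positive definite -> x* is a strict local min.

min


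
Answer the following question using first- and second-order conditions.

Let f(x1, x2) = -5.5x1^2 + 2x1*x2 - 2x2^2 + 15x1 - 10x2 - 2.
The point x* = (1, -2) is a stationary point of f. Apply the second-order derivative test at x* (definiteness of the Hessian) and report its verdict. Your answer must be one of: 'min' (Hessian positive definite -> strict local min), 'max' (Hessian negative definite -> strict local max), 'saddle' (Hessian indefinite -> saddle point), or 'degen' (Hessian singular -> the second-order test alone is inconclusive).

Compute the Hessian H = grad^2 f:
  H = [[-11, 2], [2, -4]]
Verify stationarity: grad f(x*) = H x* + g = (0, 0).
Eigenvalues of H: -11.5311, -3.4689.
Both eigenvalues < 0, so H is negative definite -> x* is a strict local max.

max


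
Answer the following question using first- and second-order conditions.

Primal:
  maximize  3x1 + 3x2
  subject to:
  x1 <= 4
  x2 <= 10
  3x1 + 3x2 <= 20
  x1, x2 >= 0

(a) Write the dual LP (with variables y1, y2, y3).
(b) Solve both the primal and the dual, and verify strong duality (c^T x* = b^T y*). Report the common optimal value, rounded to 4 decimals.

The standard primal-dual pair for 'max c^T x s.t. A x <= b, x >= 0' is:
  Dual:  min b^T y  s.t.  A^T y >= c,  y >= 0.

So the dual LP is:
  minimize  4y1 + 10y2 + 20y3
  subject to:
    y1 + 3y3 >= 3
    y2 + 3y3 >= 3
    y1, y2, y3 >= 0

Solving the primal: x* = (0, 6.6667).
  primal value c^T x* = 20.
Solving the dual: y* = (0, 0, 1).
  dual value b^T y* = 20.
Strong duality: c^T x* = b^T y*. Confirmed.

20


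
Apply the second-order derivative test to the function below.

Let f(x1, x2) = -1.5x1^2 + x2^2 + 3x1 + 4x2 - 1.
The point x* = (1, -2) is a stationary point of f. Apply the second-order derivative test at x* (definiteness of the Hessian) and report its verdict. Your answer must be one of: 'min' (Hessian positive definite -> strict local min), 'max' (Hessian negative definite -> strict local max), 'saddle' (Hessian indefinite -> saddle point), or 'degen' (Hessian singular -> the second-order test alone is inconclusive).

Compute the Hessian H = grad^2 f:
  H = [[-3, 0], [0, 2]]
Verify stationarity: grad f(x*) = H x* + g = (0, 0).
Eigenvalues of H: -3, 2.
Eigenvalues have mixed signs, so H is indefinite -> x* is a saddle point.

saddle


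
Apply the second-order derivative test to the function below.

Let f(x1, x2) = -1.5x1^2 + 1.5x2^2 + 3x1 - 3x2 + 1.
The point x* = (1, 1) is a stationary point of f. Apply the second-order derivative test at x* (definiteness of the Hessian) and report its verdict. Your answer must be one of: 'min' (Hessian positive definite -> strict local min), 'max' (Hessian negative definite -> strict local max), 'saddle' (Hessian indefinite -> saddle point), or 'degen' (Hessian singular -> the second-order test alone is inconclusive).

Compute the Hessian H = grad^2 f:
  H = [[-3, 0], [0, 3]]
Verify stationarity: grad f(x*) = H x* + g = (0, 0).
Eigenvalues of H: -3, 3.
Eigenvalues have mixed signs, so H is indefinite -> x* is a saddle point.

saddle


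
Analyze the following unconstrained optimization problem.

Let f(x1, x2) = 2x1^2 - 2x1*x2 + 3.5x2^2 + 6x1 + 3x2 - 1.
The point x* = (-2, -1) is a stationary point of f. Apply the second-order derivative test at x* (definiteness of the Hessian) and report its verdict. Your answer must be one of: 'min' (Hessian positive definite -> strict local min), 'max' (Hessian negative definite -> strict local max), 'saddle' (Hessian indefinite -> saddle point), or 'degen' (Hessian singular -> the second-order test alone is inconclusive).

Compute the Hessian H = grad^2 f:
  H = [[4, -2], [-2, 7]]
Verify stationarity: grad f(x*) = H x* + g = (0, 0).
Eigenvalues of H: 3, 8.
Both eigenvalues > 0, so H is positive definite -> x* is a strict local min.

min


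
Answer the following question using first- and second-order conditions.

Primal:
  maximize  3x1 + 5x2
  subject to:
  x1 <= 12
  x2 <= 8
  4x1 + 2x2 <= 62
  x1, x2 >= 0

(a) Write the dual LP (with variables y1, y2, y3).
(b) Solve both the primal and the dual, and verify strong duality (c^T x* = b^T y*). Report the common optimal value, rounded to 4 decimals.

The standard primal-dual pair for 'max c^T x s.t. A x <= b, x >= 0' is:
  Dual:  min b^T y  s.t.  A^T y >= c,  y >= 0.

So the dual LP is:
  minimize  12y1 + 8y2 + 62y3
  subject to:
    y1 + 4y3 >= 3
    y2 + 2y3 >= 5
    y1, y2, y3 >= 0

Solving the primal: x* = (11.5, 8).
  primal value c^T x* = 74.5.
Solving the dual: y* = (0, 3.5, 0.75).
  dual value b^T y* = 74.5.
Strong duality: c^T x* = b^T y*. Confirmed.

74.5


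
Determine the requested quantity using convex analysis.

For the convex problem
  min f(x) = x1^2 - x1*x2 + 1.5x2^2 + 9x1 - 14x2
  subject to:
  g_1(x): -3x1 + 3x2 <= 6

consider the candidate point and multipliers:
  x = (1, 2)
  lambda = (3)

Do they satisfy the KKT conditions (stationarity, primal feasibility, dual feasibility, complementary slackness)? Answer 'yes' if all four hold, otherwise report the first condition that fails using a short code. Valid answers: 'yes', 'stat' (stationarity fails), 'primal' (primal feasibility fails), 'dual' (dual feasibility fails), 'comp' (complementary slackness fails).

Gradient of f: grad f(x) = Q x + c = (9, -9)
Constraint values g_i(x) = a_i^T x - b_i:
  g_1((1, 2)) = -3
Stationarity residual: grad f(x) + sum_i lambda_i a_i = (0, 0)
  -> stationarity OK
Primal feasibility (all g_i <= 0): OK
Dual feasibility (all lambda_i >= 0): OK
Complementary slackness (lambda_i * g_i(x) = 0 for all i): FAILS

Verdict: the first failing condition is complementary_slackness -> comp.

comp


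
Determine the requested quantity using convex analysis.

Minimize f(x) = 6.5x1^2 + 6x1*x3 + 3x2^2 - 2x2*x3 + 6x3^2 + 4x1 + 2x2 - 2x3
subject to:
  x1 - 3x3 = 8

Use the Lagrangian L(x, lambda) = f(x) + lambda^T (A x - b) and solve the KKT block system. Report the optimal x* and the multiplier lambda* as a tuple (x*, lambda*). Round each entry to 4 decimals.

Form the Lagrangian:
  L(x, lambda) = (1/2) x^T Q x + c^T x + lambda^T (A x - b)
Stationarity (grad_x L = 0): Q x + c + A^T lambda = 0.
Primal feasibility: A x = b.

This gives the KKT block system:
  [ Q   A^T ] [ x     ]   [-c ]
  [ A    0  ] [ lambda ] = [ b ]

Solving the linear system:
  x*      = (1.2333, -1.0852, -2.2556)
  lambda* = (-6.499)
  f(x*)   = 29.6329

x* = (1.2333, -1.0852, -2.2556), lambda* = (-6.499)


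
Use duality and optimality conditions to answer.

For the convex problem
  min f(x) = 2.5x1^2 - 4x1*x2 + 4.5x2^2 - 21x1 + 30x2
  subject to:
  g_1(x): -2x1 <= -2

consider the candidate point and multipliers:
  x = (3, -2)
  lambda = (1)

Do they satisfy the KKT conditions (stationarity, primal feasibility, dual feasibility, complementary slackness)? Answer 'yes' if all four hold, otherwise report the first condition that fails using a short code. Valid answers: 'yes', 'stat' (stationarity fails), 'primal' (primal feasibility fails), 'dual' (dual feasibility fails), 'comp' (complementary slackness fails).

Gradient of f: grad f(x) = Q x + c = (2, 0)
Constraint values g_i(x) = a_i^T x - b_i:
  g_1((3, -2)) = -4
Stationarity residual: grad f(x) + sum_i lambda_i a_i = (0, 0)
  -> stationarity OK
Primal feasibility (all g_i <= 0): OK
Dual feasibility (all lambda_i >= 0): OK
Complementary slackness (lambda_i * g_i(x) = 0 for all i): FAILS

Verdict: the first failing condition is complementary_slackness -> comp.

comp


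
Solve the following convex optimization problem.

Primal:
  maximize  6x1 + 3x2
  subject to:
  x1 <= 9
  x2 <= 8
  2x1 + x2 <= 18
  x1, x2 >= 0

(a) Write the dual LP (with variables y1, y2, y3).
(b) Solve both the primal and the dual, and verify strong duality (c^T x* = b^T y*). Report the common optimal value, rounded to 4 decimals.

The standard primal-dual pair for 'max c^T x s.t. A x <= b, x >= 0' is:
  Dual:  min b^T y  s.t.  A^T y >= c,  y >= 0.

So the dual LP is:
  minimize  9y1 + 8y2 + 18y3
  subject to:
    y1 + 2y3 >= 6
    y2 + y3 >= 3
    y1, y2, y3 >= 0

Solving the primal: x* = (9, 0).
  primal value c^T x* = 54.
Solving the dual: y* = (0, 0, 3).
  dual value b^T y* = 54.
Strong duality: c^T x* = b^T y*. Confirmed.

54


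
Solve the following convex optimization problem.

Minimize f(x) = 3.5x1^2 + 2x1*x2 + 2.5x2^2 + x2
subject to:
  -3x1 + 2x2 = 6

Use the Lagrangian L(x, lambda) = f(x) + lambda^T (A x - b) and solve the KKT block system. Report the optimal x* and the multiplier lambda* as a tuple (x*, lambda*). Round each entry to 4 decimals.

Form the Lagrangian:
  L(x, lambda) = (1/2) x^T Q x + c^T x + lambda^T (A x - b)
Stationarity (grad_x L = 0): Q x + c + A^T lambda = 0.
Primal feasibility: A x = b.

This gives the KKT block system:
  [ Q   A^T ] [ x     ]   [-c ]
  [ A    0  ] [ lambda ] = [ b ]

Solving the linear system:
  x*      = (-1.2371, 1.1443)
  lambda* = (-2.1237)
  f(x*)   = 6.9433

x* = (-1.2371, 1.1443), lambda* = (-2.1237)


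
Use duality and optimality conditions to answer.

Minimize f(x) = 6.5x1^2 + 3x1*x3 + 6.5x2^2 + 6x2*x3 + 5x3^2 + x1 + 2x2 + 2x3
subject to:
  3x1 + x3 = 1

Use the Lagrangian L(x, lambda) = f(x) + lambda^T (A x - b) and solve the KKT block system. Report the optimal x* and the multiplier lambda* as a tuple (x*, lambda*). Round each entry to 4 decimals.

Form the Lagrangian:
  L(x, lambda) = (1/2) x^T Q x + c^T x + lambda^T (A x - b)
Stationarity (grad_x L = 0): Q x + c + A^T lambda = 0.
Primal feasibility: A x = b.

This gives the KKT block system:
  [ Q   A^T ] [ x     ]   [-c ]
  [ A    0  ] [ lambda ] = [ b ]

Solving the linear system:
  x*      = (0.3483, -0.1332, -0.0448)
  lambda* = (-1.7977)
  f(x*)   = 0.895

x* = (0.3483, -0.1332, -0.0448), lambda* = (-1.7977)


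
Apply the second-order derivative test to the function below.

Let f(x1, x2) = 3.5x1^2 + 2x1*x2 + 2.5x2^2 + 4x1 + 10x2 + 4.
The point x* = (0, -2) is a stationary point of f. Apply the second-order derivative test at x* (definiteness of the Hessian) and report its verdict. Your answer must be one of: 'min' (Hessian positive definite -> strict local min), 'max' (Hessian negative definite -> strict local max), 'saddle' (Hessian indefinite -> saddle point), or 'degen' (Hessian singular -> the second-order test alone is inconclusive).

Compute the Hessian H = grad^2 f:
  H = [[7, 2], [2, 5]]
Verify stationarity: grad f(x*) = H x* + g = (0, 0).
Eigenvalues of H: 3.7639, 8.2361.
Both eigenvalues > 0, so H is positive definite -> x* is a strict local min.

min


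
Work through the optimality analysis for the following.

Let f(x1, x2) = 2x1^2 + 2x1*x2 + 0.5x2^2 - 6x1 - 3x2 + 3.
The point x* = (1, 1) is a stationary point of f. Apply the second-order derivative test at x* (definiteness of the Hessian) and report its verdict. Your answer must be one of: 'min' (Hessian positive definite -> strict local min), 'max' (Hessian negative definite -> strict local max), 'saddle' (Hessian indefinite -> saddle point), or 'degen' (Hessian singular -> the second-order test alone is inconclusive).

Compute the Hessian H = grad^2 f:
  H = [[4, 2], [2, 1]]
Verify stationarity: grad f(x*) = H x* + g = (0, 0).
Eigenvalues of H: 0, 5.
H has a zero eigenvalue (singular; positive semidefinite but not definite), so H is neither positive definite, negative definite, nor indefinite. The second-order test alone is inconclusive -> degen.
(Indeed, f is constant along the null direction of H through x*, so x* is not a strict local extremum.)

degen


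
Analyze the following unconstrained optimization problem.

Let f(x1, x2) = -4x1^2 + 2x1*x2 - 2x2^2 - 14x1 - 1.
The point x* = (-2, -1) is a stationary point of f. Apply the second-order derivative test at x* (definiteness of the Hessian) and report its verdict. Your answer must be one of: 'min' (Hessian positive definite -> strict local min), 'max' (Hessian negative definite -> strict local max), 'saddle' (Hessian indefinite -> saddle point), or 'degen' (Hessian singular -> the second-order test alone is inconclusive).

Compute the Hessian H = grad^2 f:
  H = [[-8, 2], [2, -4]]
Verify stationarity: grad f(x*) = H x* + g = (0, 0).
Eigenvalues of H: -8.8284, -3.1716.
Both eigenvalues < 0, so H is negative definite -> x* is a strict local max.

max


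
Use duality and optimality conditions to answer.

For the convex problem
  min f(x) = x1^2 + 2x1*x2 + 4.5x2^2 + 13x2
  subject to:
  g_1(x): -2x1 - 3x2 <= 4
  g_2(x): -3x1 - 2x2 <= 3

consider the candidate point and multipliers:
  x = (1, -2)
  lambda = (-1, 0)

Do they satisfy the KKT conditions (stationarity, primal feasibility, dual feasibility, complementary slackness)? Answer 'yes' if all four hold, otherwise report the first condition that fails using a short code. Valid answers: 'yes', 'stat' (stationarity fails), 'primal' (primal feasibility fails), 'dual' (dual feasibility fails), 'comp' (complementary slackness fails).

Gradient of f: grad f(x) = Q x + c = (-2, -3)
Constraint values g_i(x) = a_i^T x - b_i:
  g_1((1, -2)) = 0
  g_2((1, -2)) = -2
Stationarity residual: grad f(x) + sum_i lambda_i a_i = (0, 0)
  -> stationarity OK
Primal feasibility (all g_i <= 0): OK
Dual feasibility (all lambda_i >= 0): FAILS
Complementary slackness (lambda_i * g_i(x) = 0 for all i): OK

Verdict: the first failing condition is dual_feasibility -> dual.

dual


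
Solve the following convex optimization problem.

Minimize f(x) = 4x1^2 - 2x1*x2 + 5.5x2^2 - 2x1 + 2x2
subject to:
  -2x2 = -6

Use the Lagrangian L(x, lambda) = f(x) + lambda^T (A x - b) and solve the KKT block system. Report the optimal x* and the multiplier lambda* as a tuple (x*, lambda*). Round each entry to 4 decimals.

Form the Lagrangian:
  L(x, lambda) = (1/2) x^T Q x + c^T x + lambda^T (A x - b)
Stationarity (grad_x L = 0): Q x + c + A^T lambda = 0.
Primal feasibility: A x = b.

This gives the KKT block system:
  [ Q   A^T ] [ x     ]   [-c ]
  [ A    0  ] [ lambda ] = [ b ]

Solving the linear system:
  x*      = (1, 3)
  lambda* = (16.5)
  f(x*)   = 51.5

x* = (1, 3), lambda* = (16.5)


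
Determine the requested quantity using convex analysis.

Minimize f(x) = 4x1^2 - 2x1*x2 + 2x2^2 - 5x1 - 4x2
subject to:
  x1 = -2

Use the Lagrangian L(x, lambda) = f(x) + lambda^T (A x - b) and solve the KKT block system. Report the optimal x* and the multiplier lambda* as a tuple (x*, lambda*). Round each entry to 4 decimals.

Form the Lagrangian:
  L(x, lambda) = (1/2) x^T Q x + c^T x + lambda^T (A x - b)
Stationarity (grad_x L = 0): Q x + c + A^T lambda = 0.
Primal feasibility: A x = b.

This gives the KKT block system:
  [ Q   A^T ] [ x     ]   [-c ]
  [ A    0  ] [ lambda ] = [ b ]

Solving the linear system:
  x*      = (-2, 0)
  lambda* = (21)
  f(x*)   = 26

x* = (-2, 0), lambda* = (21)


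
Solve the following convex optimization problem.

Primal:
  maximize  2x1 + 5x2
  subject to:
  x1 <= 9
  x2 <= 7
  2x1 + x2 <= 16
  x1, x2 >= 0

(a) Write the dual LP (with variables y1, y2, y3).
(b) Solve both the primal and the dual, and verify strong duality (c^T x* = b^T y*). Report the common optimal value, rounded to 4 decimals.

The standard primal-dual pair for 'max c^T x s.t. A x <= b, x >= 0' is:
  Dual:  min b^T y  s.t.  A^T y >= c,  y >= 0.

So the dual LP is:
  minimize  9y1 + 7y2 + 16y3
  subject to:
    y1 + 2y3 >= 2
    y2 + y3 >= 5
    y1, y2, y3 >= 0

Solving the primal: x* = (4.5, 7).
  primal value c^T x* = 44.
Solving the dual: y* = (0, 4, 1).
  dual value b^T y* = 44.
Strong duality: c^T x* = b^T y*. Confirmed.

44


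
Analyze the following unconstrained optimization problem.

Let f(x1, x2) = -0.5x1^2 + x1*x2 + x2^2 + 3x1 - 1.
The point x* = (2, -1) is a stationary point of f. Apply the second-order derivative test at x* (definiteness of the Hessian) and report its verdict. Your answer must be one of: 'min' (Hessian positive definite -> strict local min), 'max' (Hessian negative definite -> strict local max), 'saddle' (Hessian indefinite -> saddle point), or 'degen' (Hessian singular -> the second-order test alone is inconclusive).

Compute the Hessian H = grad^2 f:
  H = [[-1, 1], [1, 2]]
Verify stationarity: grad f(x*) = H x* + g = (0, 0).
Eigenvalues of H: -1.3028, 2.3028.
Eigenvalues have mixed signs, so H is indefinite -> x* is a saddle point.

saddle


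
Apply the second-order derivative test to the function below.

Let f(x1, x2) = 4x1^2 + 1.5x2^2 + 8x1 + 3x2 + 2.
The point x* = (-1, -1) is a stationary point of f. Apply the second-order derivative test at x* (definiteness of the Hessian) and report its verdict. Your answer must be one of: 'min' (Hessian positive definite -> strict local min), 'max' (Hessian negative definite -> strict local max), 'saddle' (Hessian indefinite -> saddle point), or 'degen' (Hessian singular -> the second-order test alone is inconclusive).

Compute the Hessian H = grad^2 f:
  H = [[8, 0], [0, 3]]
Verify stationarity: grad f(x*) = H x* + g = (0, 0).
Eigenvalues of H: 3, 8.
Both eigenvalues > 0, so H is positive definite -> x* is a strict local min.

min


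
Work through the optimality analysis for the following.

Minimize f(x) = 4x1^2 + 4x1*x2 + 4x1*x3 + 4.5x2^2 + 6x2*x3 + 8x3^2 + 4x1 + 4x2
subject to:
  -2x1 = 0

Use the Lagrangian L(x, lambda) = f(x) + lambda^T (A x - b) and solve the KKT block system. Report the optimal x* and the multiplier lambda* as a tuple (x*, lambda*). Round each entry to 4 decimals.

Form the Lagrangian:
  L(x, lambda) = (1/2) x^T Q x + c^T x + lambda^T (A x - b)
Stationarity (grad_x L = 0): Q x + c + A^T lambda = 0.
Primal feasibility: A x = b.

This gives the KKT block system:
  [ Q   A^T ] [ x     ]   [-c ]
  [ A    0  ] [ lambda ] = [ b ]

Solving the linear system:
  x*      = (0, -0.5926, 0.2222)
  lambda* = (1.2593)
  f(x*)   = -1.1852

x* = (0, -0.5926, 0.2222), lambda* = (1.2593)


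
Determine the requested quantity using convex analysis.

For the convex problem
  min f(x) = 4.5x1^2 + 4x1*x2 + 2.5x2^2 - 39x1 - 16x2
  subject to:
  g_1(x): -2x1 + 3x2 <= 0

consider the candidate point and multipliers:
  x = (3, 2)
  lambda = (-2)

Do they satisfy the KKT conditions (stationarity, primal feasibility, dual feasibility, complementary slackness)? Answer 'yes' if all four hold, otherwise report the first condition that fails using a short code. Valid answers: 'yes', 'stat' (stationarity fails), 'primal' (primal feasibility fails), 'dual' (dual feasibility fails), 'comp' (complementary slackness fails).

Gradient of f: grad f(x) = Q x + c = (-4, 6)
Constraint values g_i(x) = a_i^T x - b_i:
  g_1((3, 2)) = 0
Stationarity residual: grad f(x) + sum_i lambda_i a_i = (0, 0)
  -> stationarity OK
Primal feasibility (all g_i <= 0): OK
Dual feasibility (all lambda_i >= 0): FAILS
Complementary slackness (lambda_i * g_i(x) = 0 for all i): OK

Verdict: the first failing condition is dual_feasibility -> dual.

dual


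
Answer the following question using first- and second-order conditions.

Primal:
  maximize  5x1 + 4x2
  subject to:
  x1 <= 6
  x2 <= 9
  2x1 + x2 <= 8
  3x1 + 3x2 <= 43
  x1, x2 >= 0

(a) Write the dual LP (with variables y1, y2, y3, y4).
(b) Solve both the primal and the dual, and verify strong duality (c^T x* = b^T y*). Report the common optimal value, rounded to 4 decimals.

The standard primal-dual pair for 'max c^T x s.t. A x <= b, x >= 0' is:
  Dual:  min b^T y  s.t.  A^T y >= c,  y >= 0.

So the dual LP is:
  minimize  6y1 + 9y2 + 8y3 + 43y4
  subject to:
    y1 + 2y3 + 3y4 >= 5
    y2 + y3 + 3y4 >= 4
    y1, y2, y3, y4 >= 0

Solving the primal: x* = (0, 8).
  primal value c^T x* = 32.
Solving the dual: y* = (0, 0, 4, 0).
  dual value b^T y* = 32.
Strong duality: c^T x* = b^T y*. Confirmed.

32


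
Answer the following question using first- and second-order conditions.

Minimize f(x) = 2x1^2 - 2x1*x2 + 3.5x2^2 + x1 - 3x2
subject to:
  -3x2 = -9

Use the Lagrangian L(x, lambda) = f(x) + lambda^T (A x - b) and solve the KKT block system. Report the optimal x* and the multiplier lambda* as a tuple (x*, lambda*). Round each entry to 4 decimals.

Form the Lagrangian:
  L(x, lambda) = (1/2) x^T Q x + c^T x + lambda^T (A x - b)
Stationarity (grad_x L = 0): Q x + c + A^T lambda = 0.
Primal feasibility: A x = b.

This gives the KKT block system:
  [ Q   A^T ] [ x     ]   [-c ]
  [ A    0  ] [ lambda ] = [ b ]

Solving the linear system:
  x*      = (1.25, 3)
  lambda* = (5.1667)
  f(x*)   = 19.375

x* = (1.25, 3), lambda* = (5.1667)


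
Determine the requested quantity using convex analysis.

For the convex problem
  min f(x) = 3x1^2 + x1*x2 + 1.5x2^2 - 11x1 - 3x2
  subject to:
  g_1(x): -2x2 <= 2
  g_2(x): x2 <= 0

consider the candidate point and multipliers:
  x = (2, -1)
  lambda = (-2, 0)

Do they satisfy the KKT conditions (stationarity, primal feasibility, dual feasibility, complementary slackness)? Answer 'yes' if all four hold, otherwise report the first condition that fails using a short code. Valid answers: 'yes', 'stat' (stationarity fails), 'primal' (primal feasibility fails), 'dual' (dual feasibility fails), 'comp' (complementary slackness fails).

Gradient of f: grad f(x) = Q x + c = (0, -4)
Constraint values g_i(x) = a_i^T x - b_i:
  g_1((2, -1)) = 0
  g_2((2, -1)) = -1
Stationarity residual: grad f(x) + sum_i lambda_i a_i = (0, 0)
  -> stationarity OK
Primal feasibility (all g_i <= 0): OK
Dual feasibility (all lambda_i >= 0): FAILS
Complementary slackness (lambda_i * g_i(x) = 0 for all i): OK

Verdict: the first failing condition is dual_feasibility -> dual.

dual


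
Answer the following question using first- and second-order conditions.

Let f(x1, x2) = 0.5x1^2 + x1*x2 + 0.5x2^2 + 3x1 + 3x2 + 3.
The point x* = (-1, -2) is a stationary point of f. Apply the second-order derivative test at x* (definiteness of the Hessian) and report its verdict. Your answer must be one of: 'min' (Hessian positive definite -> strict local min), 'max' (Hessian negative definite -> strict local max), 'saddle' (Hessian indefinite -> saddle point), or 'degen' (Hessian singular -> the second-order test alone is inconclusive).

Compute the Hessian H = grad^2 f:
  H = [[1, 1], [1, 1]]
Verify stationarity: grad f(x*) = H x* + g = (0, 0).
Eigenvalues of H: 0, 2.
H has a zero eigenvalue (singular; positive semidefinite but not definite), so H is neither positive definite, negative definite, nor indefinite. The second-order test alone is inconclusive -> degen.
(Indeed, f is constant along the null direction of H through x*, so x* is not a strict local extremum.)

degen


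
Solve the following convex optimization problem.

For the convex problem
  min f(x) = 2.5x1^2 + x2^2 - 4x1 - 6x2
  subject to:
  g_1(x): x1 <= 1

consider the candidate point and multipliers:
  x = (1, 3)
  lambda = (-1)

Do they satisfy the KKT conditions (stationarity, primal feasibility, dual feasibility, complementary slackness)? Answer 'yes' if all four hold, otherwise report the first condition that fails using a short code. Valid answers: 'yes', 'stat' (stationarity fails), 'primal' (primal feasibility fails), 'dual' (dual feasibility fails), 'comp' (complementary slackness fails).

Gradient of f: grad f(x) = Q x + c = (1, 0)
Constraint values g_i(x) = a_i^T x - b_i:
  g_1((1, 3)) = 0
Stationarity residual: grad f(x) + sum_i lambda_i a_i = (0, 0)
  -> stationarity OK
Primal feasibility (all g_i <= 0): OK
Dual feasibility (all lambda_i >= 0): FAILS
Complementary slackness (lambda_i * g_i(x) = 0 for all i): OK

Verdict: the first failing condition is dual_feasibility -> dual.

dual


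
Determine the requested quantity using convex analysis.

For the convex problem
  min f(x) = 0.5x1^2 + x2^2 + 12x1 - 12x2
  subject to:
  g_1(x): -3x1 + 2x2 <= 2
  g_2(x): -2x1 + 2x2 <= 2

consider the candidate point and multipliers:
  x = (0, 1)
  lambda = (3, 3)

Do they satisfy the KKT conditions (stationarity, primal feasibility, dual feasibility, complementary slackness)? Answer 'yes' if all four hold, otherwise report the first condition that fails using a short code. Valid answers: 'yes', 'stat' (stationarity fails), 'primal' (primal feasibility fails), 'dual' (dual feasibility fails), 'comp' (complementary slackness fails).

Gradient of f: grad f(x) = Q x + c = (12, -10)
Constraint values g_i(x) = a_i^T x - b_i:
  g_1((0, 1)) = 0
  g_2((0, 1)) = 0
Stationarity residual: grad f(x) + sum_i lambda_i a_i = (-3, 2)
  -> stationarity FAILS
Primal feasibility (all g_i <= 0): OK
Dual feasibility (all lambda_i >= 0): OK
Complementary slackness (lambda_i * g_i(x) = 0 for all i): OK

Verdict: the first failing condition is stationarity -> stat.

stat


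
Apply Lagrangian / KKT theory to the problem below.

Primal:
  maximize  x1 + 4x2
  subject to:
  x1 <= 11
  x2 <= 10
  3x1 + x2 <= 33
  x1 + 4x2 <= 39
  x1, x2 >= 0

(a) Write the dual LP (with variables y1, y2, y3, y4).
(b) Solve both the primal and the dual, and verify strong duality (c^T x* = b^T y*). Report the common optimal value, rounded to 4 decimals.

The standard primal-dual pair for 'max c^T x s.t. A x <= b, x >= 0' is:
  Dual:  min b^T y  s.t.  A^T y >= c,  y >= 0.

So the dual LP is:
  minimize  11y1 + 10y2 + 33y3 + 39y4
  subject to:
    y1 + 3y3 + y4 >= 1
    y2 + y3 + 4y4 >= 4
    y1, y2, y3, y4 >= 0

Solving the primal: x* = (8.4545, 7.6364).
  primal value c^T x* = 39.
Solving the dual: y* = (0, 0, 0, 1).
  dual value b^T y* = 39.
Strong duality: c^T x* = b^T y*. Confirmed.

39


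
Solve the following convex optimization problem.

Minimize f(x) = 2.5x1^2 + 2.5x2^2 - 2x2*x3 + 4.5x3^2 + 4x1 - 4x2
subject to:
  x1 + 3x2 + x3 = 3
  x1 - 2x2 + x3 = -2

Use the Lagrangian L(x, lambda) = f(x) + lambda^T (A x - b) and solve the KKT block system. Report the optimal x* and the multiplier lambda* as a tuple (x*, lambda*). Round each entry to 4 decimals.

Form the Lagrangian:
  L(x, lambda) = (1/2) x^T Q x + c^T x + lambda^T (A x - b)
Stationarity (grad_x L = 0): Q x + c + A^T lambda = 0.
Primal feasibility: A x = b.

This gives the KKT block system:
  [ Q   A^T ] [ x     ]   [-c ]
  [ A    0  ] [ lambda ] = [ b ]

Solving the linear system:
  x*      = (-0.4286, 1, 0.4286)
  lambda* = (-0.7714, -1.0857)
  f(x*)   = -2.7857

x* = (-0.4286, 1, 0.4286), lambda* = (-0.7714, -1.0857)


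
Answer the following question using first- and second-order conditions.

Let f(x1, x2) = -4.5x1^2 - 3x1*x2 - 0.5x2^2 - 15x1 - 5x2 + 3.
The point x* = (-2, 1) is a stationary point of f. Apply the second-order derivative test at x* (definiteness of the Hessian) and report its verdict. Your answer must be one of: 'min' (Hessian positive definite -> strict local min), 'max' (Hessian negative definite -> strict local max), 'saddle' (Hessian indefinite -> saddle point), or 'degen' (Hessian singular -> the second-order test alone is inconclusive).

Compute the Hessian H = grad^2 f:
  H = [[-9, -3], [-3, -1]]
Verify stationarity: grad f(x*) = H x* + g = (0, 0).
Eigenvalues of H: -10, 0.
H has a zero eigenvalue (singular; negative semidefinite but not definite), so H is neither positive definite, negative definite, nor indefinite. The second-order test alone is inconclusive -> degen.
(Indeed, f is constant along the null direction of H through x*, so x* is not a strict local extremum.)

degen


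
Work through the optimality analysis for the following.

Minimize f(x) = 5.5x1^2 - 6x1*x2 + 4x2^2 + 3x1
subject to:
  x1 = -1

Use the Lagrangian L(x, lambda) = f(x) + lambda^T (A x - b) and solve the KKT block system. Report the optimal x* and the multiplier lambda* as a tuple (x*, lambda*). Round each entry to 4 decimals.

Form the Lagrangian:
  L(x, lambda) = (1/2) x^T Q x + c^T x + lambda^T (A x - b)
Stationarity (grad_x L = 0): Q x + c + A^T lambda = 0.
Primal feasibility: A x = b.

This gives the KKT block system:
  [ Q   A^T ] [ x     ]   [-c ]
  [ A    0  ] [ lambda ] = [ b ]

Solving the linear system:
  x*      = (-1, -0.75)
  lambda* = (3.5)
  f(x*)   = 0.25

x* = (-1, -0.75), lambda* = (3.5)


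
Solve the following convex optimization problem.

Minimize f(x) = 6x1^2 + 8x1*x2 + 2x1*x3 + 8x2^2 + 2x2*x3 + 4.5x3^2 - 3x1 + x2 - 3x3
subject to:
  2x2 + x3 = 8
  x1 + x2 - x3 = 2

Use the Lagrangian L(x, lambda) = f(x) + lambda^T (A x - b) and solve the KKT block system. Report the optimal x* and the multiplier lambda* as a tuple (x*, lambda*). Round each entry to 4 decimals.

Form the Lagrangian:
  L(x, lambda) = (1/2) x^T Q x + c^T x + lambda^T (A x - b)
Stationarity (grad_x L = 0): Q x + c + A^T lambda = 0.
Primal feasibility: A x = b.

This gives the KKT block system:
  [ Q   A^T ] [ x     ]   [-c ]
  [ A    0  ] [ lambda ] = [ b ]

Solving the linear system:
  x*      = (-1.25, 3.75, 0.5)
  lambda* = (-19.5, -13)
  f(x*)   = 94

x* = (-1.25, 3.75, 0.5), lambda* = (-19.5, -13)


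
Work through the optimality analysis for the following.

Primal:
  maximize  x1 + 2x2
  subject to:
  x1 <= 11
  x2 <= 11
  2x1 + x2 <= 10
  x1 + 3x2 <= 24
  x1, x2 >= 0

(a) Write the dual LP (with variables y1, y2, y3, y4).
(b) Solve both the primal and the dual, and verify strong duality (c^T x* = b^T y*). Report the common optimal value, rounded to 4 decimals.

The standard primal-dual pair for 'max c^T x s.t. A x <= b, x >= 0' is:
  Dual:  min b^T y  s.t.  A^T y >= c,  y >= 0.

So the dual LP is:
  minimize  11y1 + 11y2 + 10y3 + 24y4
  subject to:
    y1 + 2y3 + y4 >= 1
    y2 + y3 + 3y4 >= 2
    y1, y2, y3, y4 >= 0

Solving the primal: x* = (1.2, 7.6).
  primal value c^T x* = 16.4.
Solving the dual: y* = (0, 0, 0.2, 0.6).
  dual value b^T y* = 16.4.
Strong duality: c^T x* = b^T y*. Confirmed.

16.4


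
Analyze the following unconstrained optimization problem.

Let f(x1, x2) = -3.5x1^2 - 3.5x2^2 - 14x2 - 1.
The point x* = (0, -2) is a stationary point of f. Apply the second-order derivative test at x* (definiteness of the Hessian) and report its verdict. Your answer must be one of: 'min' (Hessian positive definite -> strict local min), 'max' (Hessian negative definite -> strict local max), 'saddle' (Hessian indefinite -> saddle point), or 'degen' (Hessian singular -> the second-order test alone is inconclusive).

Compute the Hessian H = grad^2 f:
  H = [[-7, 0], [0, -7]]
Verify stationarity: grad f(x*) = H x* + g = (0, 0).
Eigenvalues of H: -7, -7.
Both eigenvalues < 0, so H is negative definite -> x* is a strict local max.

max


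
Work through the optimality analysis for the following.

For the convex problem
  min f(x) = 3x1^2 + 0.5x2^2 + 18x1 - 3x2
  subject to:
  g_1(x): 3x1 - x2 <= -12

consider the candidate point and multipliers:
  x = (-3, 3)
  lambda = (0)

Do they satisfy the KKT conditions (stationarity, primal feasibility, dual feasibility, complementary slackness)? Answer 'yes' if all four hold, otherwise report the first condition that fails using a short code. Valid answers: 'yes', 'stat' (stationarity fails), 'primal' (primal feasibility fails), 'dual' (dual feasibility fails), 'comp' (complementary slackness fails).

Gradient of f: grad f(x) = Q x + c = (0, 0)
Constraint values g_i(x) = a_i^T x - b_i:
  g_1((-3, 3)) = 0
Stationarity residual: grad f(x) + sum_i lambda_i a_i = (0, 0)
  -> stationarity OK
Primal feasibility (all g_i <= 0): OK
Dual feasibility (all lambda_i >= 0): OK
Complementary slackness (lambda_i * g_i(x) = 0 for all i): OK

Verdict: yes, KKT holds.

yes


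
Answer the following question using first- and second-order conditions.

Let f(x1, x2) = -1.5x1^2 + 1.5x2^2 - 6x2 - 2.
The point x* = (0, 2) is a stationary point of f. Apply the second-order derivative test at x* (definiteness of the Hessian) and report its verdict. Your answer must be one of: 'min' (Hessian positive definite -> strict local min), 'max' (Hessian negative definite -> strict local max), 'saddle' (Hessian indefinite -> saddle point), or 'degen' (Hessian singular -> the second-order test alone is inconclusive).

Compute the Hessian H = grad^2 f:
  H = [[-3, 0], [0, 3]]
Verify stationarity: grad f(x*) = H x* + g = (0, 0).
Eigenvalues of H: -3, 3.
Eigenvalues have mixed signs, so H is indefinite -> x* is a saddle point.

saddle


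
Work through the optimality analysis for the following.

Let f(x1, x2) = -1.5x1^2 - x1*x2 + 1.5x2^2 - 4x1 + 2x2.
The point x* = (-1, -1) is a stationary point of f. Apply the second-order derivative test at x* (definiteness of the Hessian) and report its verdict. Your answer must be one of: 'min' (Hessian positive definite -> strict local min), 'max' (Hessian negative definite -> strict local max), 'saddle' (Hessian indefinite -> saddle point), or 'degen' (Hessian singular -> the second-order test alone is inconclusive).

Compute the Hessian H = grad^2 f:
  H = [[-3, -1], [-1, 3]]
Verify stationarity: grad f(x*) = H x* + g = (0, 0).
Eigenvalues of H: -3.1623, 3.1623.
Eigenvalues have mixed signs, so H is indefinite -> x* is a saddle point.

saddle


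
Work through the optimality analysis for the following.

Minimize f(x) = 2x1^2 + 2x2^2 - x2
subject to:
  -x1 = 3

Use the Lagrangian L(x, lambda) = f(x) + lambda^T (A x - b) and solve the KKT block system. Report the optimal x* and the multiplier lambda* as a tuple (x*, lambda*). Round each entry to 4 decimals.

Form the Lagrangian:
  L(x, lambda) = (1/2) x^T Q x + c^T x + lambda^T (A x - b)
Stationarity (grad_x L = 0): Q x + c + A^T lambda = 0.
Primal feasibility: A x = b.

This gives the KKT block system:
  [ Q   A^T ] [ x     ]   [-c ]
  [ A    0  ] [ lambda ] = [ b ]

Solving the linear system:
  x*      = (-3, 0.25)
  lambda* = (-12)
  f(x*)   = 17.875

x* = (-3, 0.25), lambda* = (-12)


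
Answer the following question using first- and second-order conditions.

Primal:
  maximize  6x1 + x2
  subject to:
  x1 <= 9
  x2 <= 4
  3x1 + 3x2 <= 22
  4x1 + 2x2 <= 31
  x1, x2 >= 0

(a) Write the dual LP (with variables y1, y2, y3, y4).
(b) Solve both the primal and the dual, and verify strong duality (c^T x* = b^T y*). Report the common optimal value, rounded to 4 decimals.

The standard primal-dual pair for 'max c^T x s.t. A x <= b, x >= 0' is:
  Dual:  min b^T y  s.t.  A^T y >= c,  y >= 0.

So the dual LP is:
  minimize  9y1 + 4y2 + 22y3 + 31y4
  subject to:
    y1 + 3y3 + 4y4 >= 6
    y2 + 3y3 + 2y4 >= 1
    y1, y2, y3, y4 >= 0

Solving the primal: x* = (7.3333, 0).
  primal value c^T x* = 44.
Solving the dual: y* = (0, 0, 2, 0).
  dual value b^T y* = 44.
Strong duality: c^T x* = b^T y*. Confirmed.

44


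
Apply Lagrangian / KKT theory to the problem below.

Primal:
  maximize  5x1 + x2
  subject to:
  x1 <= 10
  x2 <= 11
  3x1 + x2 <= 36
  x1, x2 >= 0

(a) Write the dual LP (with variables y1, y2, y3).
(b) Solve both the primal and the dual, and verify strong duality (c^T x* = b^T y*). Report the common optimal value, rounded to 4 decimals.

The standard primal-dual pair for 'max c^T x s.t. A x <= b, x >= 0' is:
  Dual:  min b^T y  s.t.  A^T y >= c,  y >= 0.

So the dual LP is:
  minimize  10y1 + 11y2 + 36y3
  subject to:
    y1 + 3y3 >= 5
    y2 + y3 >= 1
    y1, y2, y3 >= 0

Solving the primal: x* = (10, 6).
  primal value c^T x* = 56.
Solving the dual: y* = (2, 0, 1).
  dual value b^T y* = 56.
Strong duality: c^T x* = b^T y*. Confirmed.

56


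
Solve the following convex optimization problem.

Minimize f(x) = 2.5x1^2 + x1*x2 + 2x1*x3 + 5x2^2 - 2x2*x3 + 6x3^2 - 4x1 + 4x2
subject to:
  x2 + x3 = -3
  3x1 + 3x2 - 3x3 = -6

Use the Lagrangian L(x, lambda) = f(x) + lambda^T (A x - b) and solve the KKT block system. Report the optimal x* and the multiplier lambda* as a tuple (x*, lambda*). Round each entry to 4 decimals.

Form the Lagrangian:
  L(x, lambda) = (1/2) x^T Q x + c^T x + lambda^T (A x - b)
Stationarity (grad_x L = 0): Q x + c + A^T lambda = 0.
Primal feasibility: A x = b.

This gives the KKT block system:
  [ Q   A^T ] [ x     ]   [-c ]
  [ A    0  ] [ lambda ] = [ b ]

Solving the linear system:
  x*      = (-0.16, -2.42, -0.58)
  lambda* = (10.82, 2.7933)
  f(x*)   = 20.09

x* = (-0.16, -2.42, -0.58), lambda* = (10.82, 2.7933)


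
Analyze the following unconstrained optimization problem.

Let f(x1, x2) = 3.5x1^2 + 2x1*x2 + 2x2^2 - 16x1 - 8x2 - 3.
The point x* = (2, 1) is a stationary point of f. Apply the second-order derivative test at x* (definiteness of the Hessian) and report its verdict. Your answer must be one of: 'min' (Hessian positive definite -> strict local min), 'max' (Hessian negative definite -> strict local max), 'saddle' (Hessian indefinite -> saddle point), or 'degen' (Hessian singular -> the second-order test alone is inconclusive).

Compute the Hessian H = grad^2 f:
  H = [[7, 2], [2, 4]]
Verify stationarity: grad f(x*) = H x* + g = (0, 0).
Eigenvalues of H: 3, 8.
Both eigenvalues > 0, so H is positive definite -> x* is a strict local min.

min


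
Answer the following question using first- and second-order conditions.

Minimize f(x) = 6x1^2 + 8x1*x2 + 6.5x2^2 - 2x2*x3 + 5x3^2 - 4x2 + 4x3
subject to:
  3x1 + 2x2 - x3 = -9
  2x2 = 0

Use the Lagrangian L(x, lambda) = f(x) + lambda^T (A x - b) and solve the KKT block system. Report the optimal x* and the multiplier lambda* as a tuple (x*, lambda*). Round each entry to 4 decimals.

Form the Lagrangian:
  L(x, lambda) = (1/2) x^T Q x + c^T x + lambda^T (A x - b)
Stationarity (grad_x L = 0): Q x + c + A^T lambda = 0.
Primal feasibility: A x = b.

This gives the KKT block system:
  [ Q   A^T ] [ x     ]   [-c ]
  [ A    0  ] [ lambda ] = [ b ]

Solving the linear system:
  x*      = (-2.7647, 0, 0.7059)
  lambda* = (11.0588, 2.7059)
  f(x*)   = 51.1765

x* = (-2.7647, 0, 0.7059), lambda* = (11.0588, 2.7059)


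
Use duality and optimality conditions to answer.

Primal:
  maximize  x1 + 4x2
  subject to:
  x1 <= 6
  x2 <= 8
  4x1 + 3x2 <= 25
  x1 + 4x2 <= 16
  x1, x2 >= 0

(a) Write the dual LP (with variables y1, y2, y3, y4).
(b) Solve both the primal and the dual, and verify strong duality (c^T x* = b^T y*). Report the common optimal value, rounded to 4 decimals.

The standard primal-dual pair for 'max c^T x s.t. A x <= b, x >= 0' is:
  Dual:  min b^T y  s.t.  A^T y >= c,  y >= 0.

So the dual LP is:
  minimize  6y1 + 8y2 + 25y3 + 16y4
  subject to:
    y1 + 4y3 + y4 >= 1
    y2 + 3y3 + 4y4 >= 4
    y1, y2, y3, y4 >= 0

Solving the primal: x* = (4, 3).
  primal value c^T x* = 16.
Solving the dual: y* = (0, 0, 0, 1).
  dual value b^T y* = 16.
Strong duality: c^T x* = b^T y*. Confirmed.

16


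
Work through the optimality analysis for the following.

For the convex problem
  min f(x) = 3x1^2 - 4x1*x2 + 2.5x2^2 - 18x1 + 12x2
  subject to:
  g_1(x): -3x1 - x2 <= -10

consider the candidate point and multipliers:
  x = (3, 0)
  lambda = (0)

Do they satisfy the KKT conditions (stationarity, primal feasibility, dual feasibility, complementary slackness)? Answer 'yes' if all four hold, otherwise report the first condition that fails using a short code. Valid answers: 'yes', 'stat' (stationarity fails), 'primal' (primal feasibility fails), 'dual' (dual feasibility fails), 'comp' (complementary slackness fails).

Gradient of f: grad f(x) = Q x + c = (0, 0)
Constraint values g_i(x) = a_i^T x - b_i:
  g_1((3, 0)) = 1
Stationarity residual: grad f(x) + sum_i lambda_i a_i = (0, 0)
  -> stationarity OK
Primal feasibility (all g_i <= 0): FAILS
Dual feasibility (all lambda_i >= 0): OK
Complementary slackness (lambda_i * g_i(x) = 0 for all i): OK

Verdict: the first failing condition is primal_feasibility -> primal.

primal


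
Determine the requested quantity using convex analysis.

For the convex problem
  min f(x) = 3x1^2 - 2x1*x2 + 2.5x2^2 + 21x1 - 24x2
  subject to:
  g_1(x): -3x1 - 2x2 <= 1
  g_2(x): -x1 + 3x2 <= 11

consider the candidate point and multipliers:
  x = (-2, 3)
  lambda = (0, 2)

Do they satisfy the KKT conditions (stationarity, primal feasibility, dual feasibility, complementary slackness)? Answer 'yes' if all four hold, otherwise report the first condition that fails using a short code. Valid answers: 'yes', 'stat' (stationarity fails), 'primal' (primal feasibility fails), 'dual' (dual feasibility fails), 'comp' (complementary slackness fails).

Gradient of f: grad f(x) = Q x + c = (3, -5)
Constraint values g_i(x) = a_i^T x - b_i:
  g_1((-2, 3)) = -1
  g_2((-2, 3)) = 0
Stationarity residual: grad f(x) + sum_i lambda_i a_i = (1, 1)
  -> stationarity FAILS
Primal feasibility (all g_i <= 0): OK
Dual feasibility (all lambda_i >= 0): OK
Complementary slackness (lambda_i * g_i(x) = 0 for all i): OK

Verdict: the first failing condition is stationarity -> stat.

stat
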